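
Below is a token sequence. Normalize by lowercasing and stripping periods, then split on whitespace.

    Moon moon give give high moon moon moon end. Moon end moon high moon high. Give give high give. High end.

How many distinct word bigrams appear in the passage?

21 tokens → 20 bigram windows in total.
Repeated bigrams (each contributes count−1 duplicates):
  give high: 3
  moon moon: 3
  end moon: 2
  give give: 2
  high give: 2
  high moon: 2
  moon end: 2
  moon high: 2
10 duplicate windows → 20 − 10 = 10 distinct.

10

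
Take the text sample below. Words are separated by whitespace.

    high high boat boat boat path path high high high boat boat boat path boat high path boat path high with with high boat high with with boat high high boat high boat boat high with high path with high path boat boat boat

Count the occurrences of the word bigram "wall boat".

0

Scanning the 43 overlapping bigram windows for "wall boat":
  (none found)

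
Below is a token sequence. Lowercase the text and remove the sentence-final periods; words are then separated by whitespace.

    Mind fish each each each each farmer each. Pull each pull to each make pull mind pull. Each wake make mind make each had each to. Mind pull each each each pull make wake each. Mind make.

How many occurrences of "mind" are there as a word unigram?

Scanning the 37 tokens for "mind":
  position 1: mind
  position 16: mind
  position 21: mind
  position 27: mind
  position 36: mind

5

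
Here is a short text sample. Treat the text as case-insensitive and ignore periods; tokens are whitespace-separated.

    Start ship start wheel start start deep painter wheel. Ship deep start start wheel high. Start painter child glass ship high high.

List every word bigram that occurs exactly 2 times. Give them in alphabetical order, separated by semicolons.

start start; start wheel

Bigram counts meeting the condition (exactly 2 times):
  start start: 2
  start wheel: 2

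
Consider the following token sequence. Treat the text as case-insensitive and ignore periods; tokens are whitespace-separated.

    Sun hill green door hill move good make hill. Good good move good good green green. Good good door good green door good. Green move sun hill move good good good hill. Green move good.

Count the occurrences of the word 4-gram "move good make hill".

1

Scanning the 32 overlapping 4-gram windows for "move good make hill":
  position 6–9: move good make hill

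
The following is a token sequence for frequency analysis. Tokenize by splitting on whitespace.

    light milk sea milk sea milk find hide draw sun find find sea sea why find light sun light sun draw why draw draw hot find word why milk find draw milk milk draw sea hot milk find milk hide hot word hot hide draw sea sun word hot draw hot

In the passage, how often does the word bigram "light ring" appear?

Scanning the 50 overlapping bigram windows for "light ring":
  (none found)

0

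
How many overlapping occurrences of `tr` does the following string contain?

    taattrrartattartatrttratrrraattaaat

Sliding a length-2 window over the 35 characters (34 positions):
  position 5–6: tr
  position 18–19: tr
  position 21–22: tr
  position 24–25: tr

4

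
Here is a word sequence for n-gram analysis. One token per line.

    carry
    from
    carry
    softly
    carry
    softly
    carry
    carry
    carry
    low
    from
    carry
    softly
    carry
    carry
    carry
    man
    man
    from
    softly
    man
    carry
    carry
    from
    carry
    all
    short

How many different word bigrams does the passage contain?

27 tokens → 26 bigram windows in total.
Repeated bigrams (each contributes count−1 duplicates):
  carry carry: 5
  carry softly: 3
  from carry: 3
  softly carry: 3
  carry from: 2
11 duplicate windows → 26 − 11 = 15 distinct.

15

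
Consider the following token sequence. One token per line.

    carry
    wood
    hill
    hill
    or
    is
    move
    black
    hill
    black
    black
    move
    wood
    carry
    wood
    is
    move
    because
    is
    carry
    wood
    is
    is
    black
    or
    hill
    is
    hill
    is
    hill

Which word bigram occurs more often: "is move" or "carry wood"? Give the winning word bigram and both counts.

"carry wood" (3 vs 2)

"is move": 2 occurrences
"carry wood": 3 occurrences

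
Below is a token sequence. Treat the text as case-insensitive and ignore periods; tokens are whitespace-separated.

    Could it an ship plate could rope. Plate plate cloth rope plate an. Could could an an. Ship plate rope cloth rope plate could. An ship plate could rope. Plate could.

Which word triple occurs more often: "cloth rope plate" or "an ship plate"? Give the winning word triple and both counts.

"cloth rope plate": 2 occurrences
"an ship plate": 3 occurrences

"an ship plate" (3 vs 2)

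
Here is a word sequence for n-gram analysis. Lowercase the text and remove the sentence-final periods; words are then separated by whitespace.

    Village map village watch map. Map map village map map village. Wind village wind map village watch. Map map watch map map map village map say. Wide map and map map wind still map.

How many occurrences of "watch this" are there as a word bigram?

0

Scanning the 33 overlapping bigram windows for "watch this":
  (none found)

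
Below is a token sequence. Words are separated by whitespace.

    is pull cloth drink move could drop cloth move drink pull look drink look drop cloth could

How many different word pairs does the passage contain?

15

17 tokens → 16 bigram windows in total.
Repeated bigrams (each contributes count−1 duplicates):
  drop cloth: 2
1 duplicate windows → 16 − 1 = 15 distinct.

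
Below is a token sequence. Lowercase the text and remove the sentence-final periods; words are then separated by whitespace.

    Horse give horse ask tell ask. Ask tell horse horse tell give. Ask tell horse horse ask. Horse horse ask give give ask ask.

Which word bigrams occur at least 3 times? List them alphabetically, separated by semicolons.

Bigram counts meeting the condition (at least 3 times):
  ask tell: 3
  horse ask: 3
  horse horse: 3

ask tell; horse ask; horse horse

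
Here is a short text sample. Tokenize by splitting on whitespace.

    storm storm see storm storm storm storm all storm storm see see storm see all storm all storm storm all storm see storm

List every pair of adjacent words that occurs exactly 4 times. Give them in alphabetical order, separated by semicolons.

all storm; storm see

Bigram counts meeting the condition (exactly 4 times):
  all storm: 4
  storm see: 4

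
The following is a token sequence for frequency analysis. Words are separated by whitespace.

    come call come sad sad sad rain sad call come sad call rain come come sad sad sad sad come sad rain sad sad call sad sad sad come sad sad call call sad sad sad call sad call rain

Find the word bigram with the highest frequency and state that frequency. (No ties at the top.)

"sad sad", 11 times

Bigram frequencies (highest first):
  sad sad: 11
  sad call: 6
  come sad: 5
  call sad: 3
  call come: 2
  sad rain: 2
  … (7 more, each ≤ 2)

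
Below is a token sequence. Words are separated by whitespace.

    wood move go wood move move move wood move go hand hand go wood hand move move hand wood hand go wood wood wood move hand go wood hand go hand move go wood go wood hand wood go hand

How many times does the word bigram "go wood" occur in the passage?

6

Scanning the 39 overlapping bigram windows for "go wood":
  position 3–4: go wood
  position 13–14: go wood
  position 21–22: go wood
  position 27–28: go wood
  position 33–34: go wood
  position 35–36: go wood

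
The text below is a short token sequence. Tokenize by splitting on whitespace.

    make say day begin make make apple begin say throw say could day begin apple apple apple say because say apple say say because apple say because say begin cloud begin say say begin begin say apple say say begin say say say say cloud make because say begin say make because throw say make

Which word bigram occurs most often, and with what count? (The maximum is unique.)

"say say", 6 times

Bigram frequencies (highest first):
  say say: 6
  begin say: 5
  apple say: 4
  say begin: 4
  say because: 3
  because say: 3
  … (23 more, each ≤ 2)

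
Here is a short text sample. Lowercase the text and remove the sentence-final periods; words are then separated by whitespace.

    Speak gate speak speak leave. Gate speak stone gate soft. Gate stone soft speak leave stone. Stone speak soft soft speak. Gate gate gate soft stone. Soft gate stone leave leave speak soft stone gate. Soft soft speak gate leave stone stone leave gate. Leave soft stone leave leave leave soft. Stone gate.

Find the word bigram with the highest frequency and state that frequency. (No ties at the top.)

Bigram frequencies (highest first):
  soft stone: 4
  speak gate: 3
  stone gate: 3
  gate soft: 3
  soft speak: 3
  stone leave: 3
  … (18 more, each ≤ 3)

"soft stone", 4 times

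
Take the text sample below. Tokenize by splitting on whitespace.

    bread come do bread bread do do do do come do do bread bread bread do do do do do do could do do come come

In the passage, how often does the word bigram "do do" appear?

10

Scanning the 25 overlapping bigram windows for "do do":
  position 6–7: do do
  position 7–8: do do
  position 8–9: do do
  position 11–12: do do
  position 16–17: do do
  position 17–18: do do
  position 18–19: do do
  position 19–20: do do
  position 20–21: do do
  position 23–24: do do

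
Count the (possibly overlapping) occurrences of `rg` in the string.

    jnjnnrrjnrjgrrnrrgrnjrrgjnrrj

Sliding a length-2 window over the 29 characters (28 positions):
  position 17–18: rg
  position 23–24: rg

2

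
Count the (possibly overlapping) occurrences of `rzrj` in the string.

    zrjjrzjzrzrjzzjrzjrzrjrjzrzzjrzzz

2

Sliding a length-4 window over the 33 characters (30 positions):
  position 9–12: rzrj
  position 19–22: rzrj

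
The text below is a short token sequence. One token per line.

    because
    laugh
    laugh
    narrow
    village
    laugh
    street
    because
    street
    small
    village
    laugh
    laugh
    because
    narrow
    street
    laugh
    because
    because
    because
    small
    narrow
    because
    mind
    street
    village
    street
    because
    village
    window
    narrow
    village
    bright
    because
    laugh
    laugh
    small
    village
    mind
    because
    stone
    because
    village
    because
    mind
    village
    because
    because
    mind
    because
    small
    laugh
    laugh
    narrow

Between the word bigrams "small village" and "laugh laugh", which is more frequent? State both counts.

"laugh laugh" (4 vs 2)

"small village": 2 occurrences
"laugh laugh": 4 occurrences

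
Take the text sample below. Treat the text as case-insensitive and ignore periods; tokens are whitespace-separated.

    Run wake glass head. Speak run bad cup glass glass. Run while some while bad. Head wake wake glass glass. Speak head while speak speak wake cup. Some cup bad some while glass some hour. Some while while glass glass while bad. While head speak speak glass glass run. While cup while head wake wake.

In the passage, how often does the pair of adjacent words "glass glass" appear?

4

Scanning the 54 overlapping bigram windows for "glass glass":
  position 9–10: glass glass
  position 19–20: glass glass
  position 39–40: glass glass
  position 47–48: glass glass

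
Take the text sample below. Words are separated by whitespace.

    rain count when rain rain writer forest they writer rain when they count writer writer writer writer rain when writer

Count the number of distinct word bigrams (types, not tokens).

15

20 tokens → 19 bigram windows in total.
Repeated bigrams (each contributes count−1 duplicates):
  writer writer: 3
  rain when: 2
  writer rain: 2
4 duplicate windows → 19 − 4 = 15 distinct.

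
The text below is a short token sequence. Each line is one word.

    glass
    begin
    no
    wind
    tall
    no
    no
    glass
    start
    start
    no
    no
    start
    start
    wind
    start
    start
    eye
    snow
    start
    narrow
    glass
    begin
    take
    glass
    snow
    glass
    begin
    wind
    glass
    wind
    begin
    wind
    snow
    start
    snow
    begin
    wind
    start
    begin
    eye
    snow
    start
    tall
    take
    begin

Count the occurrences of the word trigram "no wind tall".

1

Scanning the 44 overlapping trigram windows for "no wind tall":
  position 3–5: no wind tall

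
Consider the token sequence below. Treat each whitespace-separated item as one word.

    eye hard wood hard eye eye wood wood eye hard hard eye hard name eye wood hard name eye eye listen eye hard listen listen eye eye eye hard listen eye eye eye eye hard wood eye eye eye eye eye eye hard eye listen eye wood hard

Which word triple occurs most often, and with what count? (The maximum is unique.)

Trigram frequencies (highest first):
  eye eye eye: 7
  eye eye hard: 3
  eye hard wood: 2
  hard name eye: 2
  eye wood hard: 2
  eye listen eye: 2
  … (26 more, each ≤ 2)

"eye eye eye", 7 times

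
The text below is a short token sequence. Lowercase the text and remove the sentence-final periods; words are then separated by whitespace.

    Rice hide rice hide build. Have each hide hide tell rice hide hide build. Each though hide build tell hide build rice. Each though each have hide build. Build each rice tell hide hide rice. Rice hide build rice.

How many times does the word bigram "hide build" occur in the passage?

Scanning the 38 overlapping bigram windows for "hide build":
  position 4–5: hide build
  position 13–14: hide build
  position 17–18: hide build
  position 20–21: hide build
  position 27–28: hide build
  position 37–38: hide build

6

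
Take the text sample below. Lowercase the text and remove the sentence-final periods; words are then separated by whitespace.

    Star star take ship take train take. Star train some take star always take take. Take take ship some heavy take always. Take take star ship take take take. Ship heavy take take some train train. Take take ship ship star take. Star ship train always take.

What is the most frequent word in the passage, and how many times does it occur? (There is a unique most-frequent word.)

"take", 20 times

Unigram frequencies (highest first):
  take: 20
  star: 7
  ship: 7
  train: 5
  some: 3
  always: 3
  … (1 more, each ≤ 2)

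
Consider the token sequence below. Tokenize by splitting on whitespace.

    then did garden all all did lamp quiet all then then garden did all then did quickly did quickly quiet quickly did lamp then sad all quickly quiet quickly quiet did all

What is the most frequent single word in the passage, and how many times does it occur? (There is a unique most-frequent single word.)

"did", 7 times

Unigram frequencies (highest first):
  did: 7
  all: 6
  then: 5
  quickly: 5
  quiet: 4
  garden: 2
  … (2 more, each ≤ 2)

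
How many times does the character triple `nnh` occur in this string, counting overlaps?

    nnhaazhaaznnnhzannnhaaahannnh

Sliding a length-3 window over the 29 characters (27 positions):
  position 1–3: nnh
  position 12–14: nnh
  position 18–20: nnh
  position 27–29: nnh

4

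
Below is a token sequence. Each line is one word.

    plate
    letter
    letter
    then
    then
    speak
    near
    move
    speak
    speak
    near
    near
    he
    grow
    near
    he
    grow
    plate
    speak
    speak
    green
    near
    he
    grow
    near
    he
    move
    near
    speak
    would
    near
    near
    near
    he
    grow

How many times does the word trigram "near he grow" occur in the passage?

4

Scanning the 33 overlapping trigram windows for "near he grow":
  position 12–14: near he grow
  position 15–17: near he grow
  position 22–24: near he grow
  position 33–35: near he grow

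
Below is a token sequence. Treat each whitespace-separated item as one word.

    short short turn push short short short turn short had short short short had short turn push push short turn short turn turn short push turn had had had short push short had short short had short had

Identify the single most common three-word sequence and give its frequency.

Trigram frequencies (highest first):
  short had short: 4
  short short turn: 2
  short turn push: 2
  short short short: 2
  short turn short: 2
  had short short: 2
  … (21 more, each ≤ 2)

"short had short", 4 times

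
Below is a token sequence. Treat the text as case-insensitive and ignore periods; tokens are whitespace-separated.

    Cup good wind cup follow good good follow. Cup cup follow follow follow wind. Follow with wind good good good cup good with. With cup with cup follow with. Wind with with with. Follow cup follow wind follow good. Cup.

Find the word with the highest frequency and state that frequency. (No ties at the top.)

"follow", 10 times

Unigram frequencies (highest first):
  follow: 10
  cup: 9
  good: 8
  with: 8
  wind: 5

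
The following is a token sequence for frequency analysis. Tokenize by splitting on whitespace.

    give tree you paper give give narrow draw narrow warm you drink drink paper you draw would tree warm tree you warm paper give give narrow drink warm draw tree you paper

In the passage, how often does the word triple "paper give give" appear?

2

Scanning the 30 overlapping trigram windows for "paper give give":
  position 4–6: paper give give
  position 23–25: paper give give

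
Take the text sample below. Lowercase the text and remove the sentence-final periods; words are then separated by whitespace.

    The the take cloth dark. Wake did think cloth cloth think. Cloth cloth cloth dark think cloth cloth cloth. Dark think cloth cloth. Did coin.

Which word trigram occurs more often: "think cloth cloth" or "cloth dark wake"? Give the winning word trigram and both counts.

"think cloth cloth" (4 vs 1)

"think cloth cloth": 4 occurrences
"cloth dark wake": 1 occurrence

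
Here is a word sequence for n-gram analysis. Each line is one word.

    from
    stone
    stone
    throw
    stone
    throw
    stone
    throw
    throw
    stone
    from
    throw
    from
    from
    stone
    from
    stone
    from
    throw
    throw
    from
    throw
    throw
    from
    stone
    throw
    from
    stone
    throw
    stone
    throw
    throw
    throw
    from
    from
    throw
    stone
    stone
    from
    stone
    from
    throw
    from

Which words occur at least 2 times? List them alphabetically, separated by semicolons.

from; stone; throw

Unigram counts meeting the condition (at least 2 times):
  from: 14
  stone: 13
  throw: 16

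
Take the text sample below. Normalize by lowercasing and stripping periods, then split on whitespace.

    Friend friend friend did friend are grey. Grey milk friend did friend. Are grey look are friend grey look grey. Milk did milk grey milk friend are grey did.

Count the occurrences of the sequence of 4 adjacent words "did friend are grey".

Scanning the 26 overlapping 4-gram windows for "did friend are grey":
  position 4–7: did friend are grey
  position 11–14: did friend are grey

2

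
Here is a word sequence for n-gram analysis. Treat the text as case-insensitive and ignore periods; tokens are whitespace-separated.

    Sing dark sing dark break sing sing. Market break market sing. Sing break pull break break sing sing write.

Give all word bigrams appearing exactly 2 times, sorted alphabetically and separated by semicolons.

Bigram counts meeting the condition (exactly 2 times):
  break sing: 2
  sing dark: 2

break sing; sing dark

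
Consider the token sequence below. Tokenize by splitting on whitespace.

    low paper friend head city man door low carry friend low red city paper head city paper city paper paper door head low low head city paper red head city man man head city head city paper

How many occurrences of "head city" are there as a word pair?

6

Scanning the 36 overlapping bigram windows for "head city":
  position 4–5: head city
  position 15–16: head city
  position 25–26: head city
  position 29–30: head city
  position 33–34: head city
  position 35–36: head city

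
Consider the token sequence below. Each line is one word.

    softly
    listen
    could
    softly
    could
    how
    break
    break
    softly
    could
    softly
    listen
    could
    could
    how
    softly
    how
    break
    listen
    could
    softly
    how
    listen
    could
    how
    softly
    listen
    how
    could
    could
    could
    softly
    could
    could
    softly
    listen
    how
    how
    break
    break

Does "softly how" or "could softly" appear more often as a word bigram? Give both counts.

"softly how": 2 occurrences
"could softly": 5 occurrences

"could softly" (5 vs 2)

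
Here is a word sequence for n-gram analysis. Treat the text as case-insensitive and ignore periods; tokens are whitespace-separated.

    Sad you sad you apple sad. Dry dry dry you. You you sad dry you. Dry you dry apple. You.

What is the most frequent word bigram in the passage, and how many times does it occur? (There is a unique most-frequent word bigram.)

Bigram frequencies (highest first):
  dry you: 3
  sad you: 2
  you sad: 2
  sad dry: 2
  dry dry: 2
  you you: 2
  … (5 more, each ≤ 2)

"dry you", 3 times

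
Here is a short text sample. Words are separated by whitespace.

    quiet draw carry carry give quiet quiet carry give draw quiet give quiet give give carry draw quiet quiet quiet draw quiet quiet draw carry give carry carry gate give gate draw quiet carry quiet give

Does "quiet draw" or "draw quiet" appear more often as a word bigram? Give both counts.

"quiet draw": 3 occurrences
"draw quiet": 4 occurrences

"draw quiet" (4 vs 3)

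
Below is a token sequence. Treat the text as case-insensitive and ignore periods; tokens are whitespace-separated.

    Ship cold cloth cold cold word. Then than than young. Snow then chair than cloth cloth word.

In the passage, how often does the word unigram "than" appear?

3

Scanning the 17 tokens for "than":
  position 8: than
  position 9: than
  position 14: than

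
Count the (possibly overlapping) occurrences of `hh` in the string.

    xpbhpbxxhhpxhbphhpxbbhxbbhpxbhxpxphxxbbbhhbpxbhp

Sliding a length-2 window over the 48 characters (47 positions):
  position 9–10: hh
  position 16–17: hh
  position 41–42: hh

3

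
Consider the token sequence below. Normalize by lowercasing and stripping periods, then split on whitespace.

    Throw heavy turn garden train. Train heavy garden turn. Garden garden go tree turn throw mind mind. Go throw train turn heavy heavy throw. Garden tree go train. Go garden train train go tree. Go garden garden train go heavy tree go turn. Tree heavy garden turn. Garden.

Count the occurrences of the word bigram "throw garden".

1

Scanning the 47 overlapping bigram windows for "throw garden":
  position 24–25: throw garden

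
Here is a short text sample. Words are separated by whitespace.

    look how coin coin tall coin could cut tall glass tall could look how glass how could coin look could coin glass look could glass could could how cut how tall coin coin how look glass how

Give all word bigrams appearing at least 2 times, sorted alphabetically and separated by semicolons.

Bigram counts meeting the condition (at least 2 times):
  coin coin: 2
  could coin: 2
  glass how: 2
  look could: 2
  look how: 2
  tall coin: 2

coin coin; could coin; glass how; look could; look how; tall coin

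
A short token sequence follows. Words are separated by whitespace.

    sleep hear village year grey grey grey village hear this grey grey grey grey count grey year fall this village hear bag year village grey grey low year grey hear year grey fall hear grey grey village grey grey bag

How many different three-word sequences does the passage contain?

34

40 tokens → 38 trigram windows in total.
Repeated trigrams (each contributes count−1 duplicates):
  grey grey grey: 3
  grey grey village: 2
  village grey grey: 2
4 duplicate windows → 38 − 4 = 34 distinct.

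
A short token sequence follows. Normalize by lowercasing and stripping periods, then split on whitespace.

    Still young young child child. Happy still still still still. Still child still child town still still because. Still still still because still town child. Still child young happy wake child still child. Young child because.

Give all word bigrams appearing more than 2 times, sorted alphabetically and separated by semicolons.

child still; still child; still still

Bigram counts meeting the condition (more than 2 times):
  child still: 3
  still child: 4
  still still: 7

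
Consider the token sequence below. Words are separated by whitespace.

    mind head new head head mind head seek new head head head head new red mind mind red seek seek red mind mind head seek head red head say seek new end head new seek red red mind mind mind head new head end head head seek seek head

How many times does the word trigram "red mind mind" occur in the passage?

3

Scanning the 47 overlapping trigram windows for "red mind mind":
  position 15–17: red mind mind
  position 21–23: red mind mind
  position 37–39: red mind mind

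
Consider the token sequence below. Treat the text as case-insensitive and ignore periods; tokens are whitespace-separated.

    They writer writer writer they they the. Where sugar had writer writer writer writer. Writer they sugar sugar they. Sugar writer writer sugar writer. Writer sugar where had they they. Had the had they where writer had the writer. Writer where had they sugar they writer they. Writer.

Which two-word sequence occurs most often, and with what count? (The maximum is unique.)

Bigram frequencies (highest first):
  writer writer: 9
  they writer: 3
  writer they: 3
  they sugar: 3
  had they: 3
  they they: 2
  … (19 more, each ≤ 2)

"writer writer", 9 times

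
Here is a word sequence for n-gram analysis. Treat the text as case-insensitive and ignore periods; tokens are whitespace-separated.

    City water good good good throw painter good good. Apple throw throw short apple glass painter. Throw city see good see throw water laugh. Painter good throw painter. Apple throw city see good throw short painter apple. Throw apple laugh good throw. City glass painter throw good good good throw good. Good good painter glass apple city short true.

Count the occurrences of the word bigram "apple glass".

1

Scanning the 58 overlapping bigram windows for "apple glass":
  position 14–15: apple glass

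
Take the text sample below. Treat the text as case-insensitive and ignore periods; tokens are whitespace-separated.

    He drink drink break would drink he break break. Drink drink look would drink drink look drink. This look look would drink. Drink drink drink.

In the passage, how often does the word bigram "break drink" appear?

1

Scanning the 24 overlapping bigram windows for "break drink":
  position 9–10: break drink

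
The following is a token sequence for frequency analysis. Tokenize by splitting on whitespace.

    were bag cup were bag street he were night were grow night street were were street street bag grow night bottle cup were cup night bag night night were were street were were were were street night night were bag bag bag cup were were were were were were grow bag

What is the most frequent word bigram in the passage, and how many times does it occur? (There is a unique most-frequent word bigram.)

Bigram frequencies (highest first):
  were were: 10
  were bag: 3
  cup were: 3
  night were: 3
  were street: 3
  bag cup: 2
  … (21 more, each ≤ 2)

"were were", 10 times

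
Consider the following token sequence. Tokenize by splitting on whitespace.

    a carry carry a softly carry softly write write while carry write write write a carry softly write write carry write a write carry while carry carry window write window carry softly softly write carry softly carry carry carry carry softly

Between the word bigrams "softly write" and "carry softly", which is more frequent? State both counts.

"softly write": 3 occurrences
"carry softly": 5 occurrences

"carry softly" (5 vs 3)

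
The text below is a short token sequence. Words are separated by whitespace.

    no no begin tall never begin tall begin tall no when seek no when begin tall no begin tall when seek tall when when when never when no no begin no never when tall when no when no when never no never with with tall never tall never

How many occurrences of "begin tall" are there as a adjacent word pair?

5

Scanning the 47 overlapping bigram windows for "begin tall":
  position 3–4: begin tall
  position 6–7: begin tall
  position 8–9: begin tall
  position 15–16: begin tall
  position 18–19: begin tall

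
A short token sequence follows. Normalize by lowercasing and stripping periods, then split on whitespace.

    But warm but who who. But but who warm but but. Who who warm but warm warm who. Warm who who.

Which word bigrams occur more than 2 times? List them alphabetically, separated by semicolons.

but who; warm but; who warm; who who

Bigram counts meeting the condition (more than 2 times):
  but who: 3
  warm but: 3
  who warm: 3
  who who: 3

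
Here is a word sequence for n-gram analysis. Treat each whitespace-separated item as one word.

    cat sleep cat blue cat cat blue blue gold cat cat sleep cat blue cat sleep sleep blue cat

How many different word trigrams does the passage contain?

19 tokens → 17 trigram windows in total.
Repeated trigrams (each contributes count−1 duplicates):
  cat blue cat: 2
  cat sleep cat: 2
  sleep cat blue: 2
3 duplicate windows → 17 − 3 = 14 distinct.

14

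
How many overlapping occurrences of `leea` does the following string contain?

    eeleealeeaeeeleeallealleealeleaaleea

5

Sliding a length-4 window over the 36 characters (33 positions):
  position 3–6: leea
  position 7–10: leea
  position 14–17: leea
  position 23–26: leea
  position 33–36: leea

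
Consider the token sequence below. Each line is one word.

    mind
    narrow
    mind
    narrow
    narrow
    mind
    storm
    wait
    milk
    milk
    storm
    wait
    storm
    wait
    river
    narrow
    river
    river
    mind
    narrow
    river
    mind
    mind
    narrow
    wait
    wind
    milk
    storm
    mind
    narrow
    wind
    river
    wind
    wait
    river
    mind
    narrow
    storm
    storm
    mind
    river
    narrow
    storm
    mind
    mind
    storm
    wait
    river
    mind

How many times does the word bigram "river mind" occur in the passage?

Scanning the 48 overlapping bigram windows for "river mind":
  position 18–19: river mind
  position 21–22: river mind
  position 35–36: river mind
  position 48–49: river mind

4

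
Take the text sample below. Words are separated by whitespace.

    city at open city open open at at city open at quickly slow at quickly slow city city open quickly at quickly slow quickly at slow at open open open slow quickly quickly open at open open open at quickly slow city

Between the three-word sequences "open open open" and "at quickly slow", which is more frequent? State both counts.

"at quickly slow" (4 vs 2)

"open open open": 2 occurrences
"at quickly slow": 4 occurrences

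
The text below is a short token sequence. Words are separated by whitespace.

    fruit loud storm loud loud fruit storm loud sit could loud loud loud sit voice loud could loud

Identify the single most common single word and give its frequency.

"loud", 9 times

Unigram frequencies (highest first):
  loud: 9
  fruit: 2
  storm: 2
  sit: 2
  could: 2
  voice: 1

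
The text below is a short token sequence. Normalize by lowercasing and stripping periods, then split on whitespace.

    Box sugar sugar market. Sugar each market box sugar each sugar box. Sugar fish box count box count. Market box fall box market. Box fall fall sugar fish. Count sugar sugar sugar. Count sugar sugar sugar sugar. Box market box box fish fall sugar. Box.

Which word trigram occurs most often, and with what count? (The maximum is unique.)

Trigram frequencies (highest first):
  sugar sugar sugar: 3
  market box fall: 2
  box market box: 2
  count sugar sugar: 2
  box sugar sugar: 1
  sugar sugar market: 1
  … (32 more, each ≤ 1)

"sugar sugar sugar", 3 times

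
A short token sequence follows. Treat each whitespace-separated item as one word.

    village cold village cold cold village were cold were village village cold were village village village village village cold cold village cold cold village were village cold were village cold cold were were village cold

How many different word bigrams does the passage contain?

9

35 tokens → 34 bigram windows in total.
Repeated bigrams (each contributes count−1 duplicates):
  village cold: 8
  village village: 5
  were village: 5
  cold cold: 4
  cold village: 4
  cold were: 4
  village were: 2
25 duplicate windows → 34 − 25 = 9 distinct.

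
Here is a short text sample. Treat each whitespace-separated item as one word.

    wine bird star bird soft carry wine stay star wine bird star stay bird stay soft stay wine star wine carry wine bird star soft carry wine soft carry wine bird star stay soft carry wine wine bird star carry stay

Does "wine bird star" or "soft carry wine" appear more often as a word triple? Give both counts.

"wine bird star": 5 occurrences
"soft carry wine": 4 occurrences

"wine bird star" (5 vs 4)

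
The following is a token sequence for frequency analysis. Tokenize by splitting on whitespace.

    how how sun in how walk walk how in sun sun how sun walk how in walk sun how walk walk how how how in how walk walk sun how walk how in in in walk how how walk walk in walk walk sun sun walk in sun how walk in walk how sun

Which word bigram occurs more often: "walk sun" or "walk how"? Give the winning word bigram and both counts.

"walk sun": 3 occurrences
"walk how": 6 occurrences

"walk how" (6 vs 3)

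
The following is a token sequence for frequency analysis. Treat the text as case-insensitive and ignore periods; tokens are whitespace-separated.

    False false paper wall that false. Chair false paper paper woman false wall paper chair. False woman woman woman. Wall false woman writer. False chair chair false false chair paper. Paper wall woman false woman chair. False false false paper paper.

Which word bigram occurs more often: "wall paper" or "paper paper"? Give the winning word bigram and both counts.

"wall paper": 1 occurrence
"paper paper": 3 occurrences

"paper paper" (3 vs 1)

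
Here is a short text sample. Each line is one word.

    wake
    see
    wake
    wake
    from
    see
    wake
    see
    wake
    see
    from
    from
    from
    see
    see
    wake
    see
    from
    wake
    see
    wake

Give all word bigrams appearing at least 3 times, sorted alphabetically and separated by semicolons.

Bigram counts meeting the condition (at least 3 times):
  see wake: 5
  wake see: 5

see wake; wake see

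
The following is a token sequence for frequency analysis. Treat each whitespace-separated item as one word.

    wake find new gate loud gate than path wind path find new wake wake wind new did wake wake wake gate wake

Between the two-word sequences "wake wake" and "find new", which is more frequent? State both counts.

"wake wake" (3 vs 2)

"wake wake": 3 occurrences
"find new": 2 occurrences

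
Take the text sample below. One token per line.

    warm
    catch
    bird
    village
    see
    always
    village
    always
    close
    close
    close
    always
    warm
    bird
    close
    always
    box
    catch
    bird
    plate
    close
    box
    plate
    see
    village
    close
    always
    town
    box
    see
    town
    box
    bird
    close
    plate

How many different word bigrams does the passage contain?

28

35 tokens → 34 bigram windows in total.
Repeated bigrams (each contributes count−1 duplicates):
  close always: 3
  bird close: 2
  catch bird: 2
  close close: 2
  town box: 2
6 duplicate windows → 34 − 6 = 28 distinct.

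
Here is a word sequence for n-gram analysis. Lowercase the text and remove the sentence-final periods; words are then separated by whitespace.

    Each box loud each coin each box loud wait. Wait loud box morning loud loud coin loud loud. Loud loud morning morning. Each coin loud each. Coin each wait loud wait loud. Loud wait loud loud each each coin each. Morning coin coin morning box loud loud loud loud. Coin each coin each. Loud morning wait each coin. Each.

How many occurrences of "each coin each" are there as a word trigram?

5

Scanning the 57 overlapping trigram windows for "each coin each":
  position 4–6: each coin each
  position 26–28: each coin each
  position 38–40: each coin each
  position 51–53: each coin each
  position 57–59: each coin each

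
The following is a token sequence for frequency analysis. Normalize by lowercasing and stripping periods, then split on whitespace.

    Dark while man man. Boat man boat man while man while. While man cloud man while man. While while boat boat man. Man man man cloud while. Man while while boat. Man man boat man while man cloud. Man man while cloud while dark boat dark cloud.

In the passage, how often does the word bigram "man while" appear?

Scanning the 46 overlapping bigram windows for "man while":
  position 8–9: man while
  position 10–11: man while
  position 15–16: man while
  position 17–18: man while
  position 28–29: man while
  position 35–36: man while
  position 40–41: man while

7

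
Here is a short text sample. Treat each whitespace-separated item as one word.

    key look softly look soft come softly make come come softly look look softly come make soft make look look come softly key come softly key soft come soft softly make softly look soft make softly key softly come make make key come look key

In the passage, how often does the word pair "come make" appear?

2

Scanning the 44 overlapping bigram windows for "come make":
  position 15–16: come make
  position 39–40: come make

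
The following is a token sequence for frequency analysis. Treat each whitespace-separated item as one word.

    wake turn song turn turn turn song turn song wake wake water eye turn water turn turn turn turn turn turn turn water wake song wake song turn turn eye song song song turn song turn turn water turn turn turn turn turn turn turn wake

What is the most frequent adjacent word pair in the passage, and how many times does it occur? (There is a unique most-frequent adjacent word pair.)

"turn turn", 16 times

Bigram frequencies (highest first):
  turn turn: 16
  song turn: 5
  turn song: 4
  turn water: 3
  song wake: 2
  water turn: 2
  … (11 more, each ≤ 2)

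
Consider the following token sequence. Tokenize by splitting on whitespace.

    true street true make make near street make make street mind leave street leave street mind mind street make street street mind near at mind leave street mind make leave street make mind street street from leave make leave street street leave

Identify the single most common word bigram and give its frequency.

Bigram frequencies (highest first):
  leave street: 5
  street mind: 4
  street make: 3
  street street: 3
  make make: 2
  make street: 2
  … (18 more, each ≤ 2)

"leave street", 5 times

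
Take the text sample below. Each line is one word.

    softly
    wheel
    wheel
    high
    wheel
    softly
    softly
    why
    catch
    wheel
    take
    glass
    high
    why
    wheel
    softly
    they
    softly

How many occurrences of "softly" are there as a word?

Scanning the 18 tokens for "softly":
  position 1: softly
  position 6: softly
  position 7: softly
  position 16: softly
  position 18: softly

5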